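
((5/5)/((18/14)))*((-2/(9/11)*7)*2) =-2156/81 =-26.62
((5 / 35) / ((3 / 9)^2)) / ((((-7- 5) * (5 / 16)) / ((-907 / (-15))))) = -3628 / 175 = -20.73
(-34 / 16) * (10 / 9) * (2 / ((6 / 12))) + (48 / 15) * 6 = 439 / 45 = 9.76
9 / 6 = 3 / 2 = 1.50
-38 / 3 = -12.67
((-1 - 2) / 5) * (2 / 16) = -3 / 40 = -0.08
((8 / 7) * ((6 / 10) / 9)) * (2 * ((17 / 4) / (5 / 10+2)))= 136 / 525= 0.26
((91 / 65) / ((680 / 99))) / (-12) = -231 / 13600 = -0.02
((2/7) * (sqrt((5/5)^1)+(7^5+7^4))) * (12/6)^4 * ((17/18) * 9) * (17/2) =44411208/7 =6344458.29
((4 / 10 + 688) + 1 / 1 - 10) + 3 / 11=37382 / 55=679.67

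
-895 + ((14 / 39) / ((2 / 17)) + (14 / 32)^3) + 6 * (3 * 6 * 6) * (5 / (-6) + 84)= 8466453569 / 159744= 53000.14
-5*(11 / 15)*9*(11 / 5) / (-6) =121 / 10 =12.10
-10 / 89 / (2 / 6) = -30 / 89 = -0.34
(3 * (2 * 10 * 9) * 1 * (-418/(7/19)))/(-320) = 107217/56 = 1914.59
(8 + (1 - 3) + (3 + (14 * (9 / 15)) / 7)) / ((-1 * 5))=-51 / 25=-2.04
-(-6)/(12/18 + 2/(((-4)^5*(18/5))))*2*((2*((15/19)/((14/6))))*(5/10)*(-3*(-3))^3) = 3627970560/816487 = 4443.39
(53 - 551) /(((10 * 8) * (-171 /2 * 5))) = 83 /5700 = 0.01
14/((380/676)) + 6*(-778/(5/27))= -2392318/95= -25182.29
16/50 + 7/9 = 247/225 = 1.10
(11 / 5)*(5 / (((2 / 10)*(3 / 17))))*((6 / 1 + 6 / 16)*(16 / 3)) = 10596.67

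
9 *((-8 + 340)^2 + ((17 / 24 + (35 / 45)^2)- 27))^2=109293014231.16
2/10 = 1/5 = 0.20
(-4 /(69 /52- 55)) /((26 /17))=136 /2791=0.05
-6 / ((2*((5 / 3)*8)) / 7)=-63 / 40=-1.58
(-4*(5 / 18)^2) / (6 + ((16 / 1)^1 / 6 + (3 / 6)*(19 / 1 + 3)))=-25 / 1593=-0.02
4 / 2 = 2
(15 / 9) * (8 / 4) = 3.33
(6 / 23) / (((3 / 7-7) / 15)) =-315 / 529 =-0.60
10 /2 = 5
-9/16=-0.56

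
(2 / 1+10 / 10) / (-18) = -1 / 6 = -0.17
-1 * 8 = -8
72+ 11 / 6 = 443 / 6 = 73.83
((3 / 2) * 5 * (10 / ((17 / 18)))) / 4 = 675 / 34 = 19.85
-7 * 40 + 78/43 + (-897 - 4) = -50705/43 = -1179.19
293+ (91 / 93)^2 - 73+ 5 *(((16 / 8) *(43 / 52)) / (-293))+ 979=79061035441 / 65888082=1199.93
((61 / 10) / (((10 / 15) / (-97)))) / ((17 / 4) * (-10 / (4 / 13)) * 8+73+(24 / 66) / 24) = 585783 / 681110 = 0.86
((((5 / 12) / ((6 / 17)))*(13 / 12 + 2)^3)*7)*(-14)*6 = -210969745 / 10368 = -20348.16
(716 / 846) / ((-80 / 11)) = -1969 / 16920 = -0.12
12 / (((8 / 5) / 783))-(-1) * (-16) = 11713 / 2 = 5856.50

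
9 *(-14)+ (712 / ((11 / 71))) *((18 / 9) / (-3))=-105262 / 33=-3189.76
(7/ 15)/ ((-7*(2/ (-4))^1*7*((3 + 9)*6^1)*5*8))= 1/ 151200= 0.00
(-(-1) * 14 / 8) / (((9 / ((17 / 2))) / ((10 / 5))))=119 / 36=3.31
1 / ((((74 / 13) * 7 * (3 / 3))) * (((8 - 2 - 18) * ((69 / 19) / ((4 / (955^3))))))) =-247 / 93392116980750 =-0.00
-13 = -13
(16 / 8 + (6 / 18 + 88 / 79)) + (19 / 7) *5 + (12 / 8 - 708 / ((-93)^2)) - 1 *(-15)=33.44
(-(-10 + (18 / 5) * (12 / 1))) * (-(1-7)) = -996 / 5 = -199.20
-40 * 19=-760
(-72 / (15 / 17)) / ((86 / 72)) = -68.32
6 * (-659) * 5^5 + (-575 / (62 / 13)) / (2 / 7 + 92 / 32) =-67798953050 / 5487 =-12356288.14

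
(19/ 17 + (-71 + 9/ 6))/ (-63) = 775/ 714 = 1.09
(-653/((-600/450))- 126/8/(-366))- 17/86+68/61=490.71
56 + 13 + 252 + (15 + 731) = 1067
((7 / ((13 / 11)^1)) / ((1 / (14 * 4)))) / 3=4312 / 39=110.56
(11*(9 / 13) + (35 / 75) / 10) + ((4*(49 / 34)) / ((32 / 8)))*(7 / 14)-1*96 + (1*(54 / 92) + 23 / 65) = -132173083 / 1524900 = -86.68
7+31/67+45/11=8515/737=11.55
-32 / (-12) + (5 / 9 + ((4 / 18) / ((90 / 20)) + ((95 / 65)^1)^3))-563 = -556.61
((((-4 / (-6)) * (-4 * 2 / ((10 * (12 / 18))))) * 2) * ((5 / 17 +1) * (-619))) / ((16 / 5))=6809 / 17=400.53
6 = 6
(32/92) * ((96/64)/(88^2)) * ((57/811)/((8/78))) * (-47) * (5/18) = -174135/288897664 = -0.00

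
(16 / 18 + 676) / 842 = 3046 / 3789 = 0.80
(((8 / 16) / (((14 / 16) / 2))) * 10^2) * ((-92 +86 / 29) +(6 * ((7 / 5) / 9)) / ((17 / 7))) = -104890880 / 10353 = -10131.45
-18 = -18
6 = 6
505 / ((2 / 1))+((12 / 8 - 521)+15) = -252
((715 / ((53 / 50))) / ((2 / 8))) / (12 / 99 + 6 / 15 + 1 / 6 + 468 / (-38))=-896610000 / 3864071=-232.04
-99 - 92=-191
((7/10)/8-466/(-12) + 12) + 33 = 20141/240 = 83.92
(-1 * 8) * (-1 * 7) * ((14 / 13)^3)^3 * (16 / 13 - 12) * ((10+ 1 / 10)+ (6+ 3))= -3093867789623296 / 137858491849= -22442.34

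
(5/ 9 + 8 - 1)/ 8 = 17/ 18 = 0.94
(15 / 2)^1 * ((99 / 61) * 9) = 13365 / 122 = 109.55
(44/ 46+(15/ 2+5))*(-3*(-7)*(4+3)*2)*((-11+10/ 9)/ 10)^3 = -21382414739/ 5589000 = -3825.80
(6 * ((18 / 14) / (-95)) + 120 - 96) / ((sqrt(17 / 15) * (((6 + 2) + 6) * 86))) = 7953 * sqrt(255) / 6805610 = 0.02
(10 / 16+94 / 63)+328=166379 / 504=330.12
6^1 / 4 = 3 / 2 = 1.50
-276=-276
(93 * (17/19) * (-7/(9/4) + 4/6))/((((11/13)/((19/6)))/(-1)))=6851/9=761.22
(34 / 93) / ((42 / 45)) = 85 / 217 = 0.39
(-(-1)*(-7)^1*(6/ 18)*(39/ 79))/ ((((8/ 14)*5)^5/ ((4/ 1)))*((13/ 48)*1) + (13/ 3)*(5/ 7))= -352947/ 4898395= -0.07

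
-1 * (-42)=42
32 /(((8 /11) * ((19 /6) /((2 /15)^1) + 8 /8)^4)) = 1024 /8732691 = 0.00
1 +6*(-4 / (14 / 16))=-185 / 7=-26.43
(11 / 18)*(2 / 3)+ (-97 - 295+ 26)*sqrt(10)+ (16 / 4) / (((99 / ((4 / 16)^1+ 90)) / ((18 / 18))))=1204 / 297 - 366*sqrt(10)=-1153.34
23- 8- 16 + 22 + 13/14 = 307/14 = 21.93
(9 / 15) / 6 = 1 / 10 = 0.10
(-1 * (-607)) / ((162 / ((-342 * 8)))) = -92264 / 9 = -10251.56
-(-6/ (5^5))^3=216/ 30517578125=0.00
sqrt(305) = 17.46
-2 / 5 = -0.40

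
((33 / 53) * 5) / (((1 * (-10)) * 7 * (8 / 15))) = -495 / 5936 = -0.08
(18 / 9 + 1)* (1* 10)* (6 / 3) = 60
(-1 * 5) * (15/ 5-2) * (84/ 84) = -5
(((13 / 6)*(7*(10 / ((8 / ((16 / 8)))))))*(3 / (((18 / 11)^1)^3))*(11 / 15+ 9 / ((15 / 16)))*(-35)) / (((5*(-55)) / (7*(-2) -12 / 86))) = -45398353 / 94041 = -482.75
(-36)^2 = 1296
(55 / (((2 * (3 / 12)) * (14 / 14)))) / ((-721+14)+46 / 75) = -8250 / 52979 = -0.16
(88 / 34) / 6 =22 / 51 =0.43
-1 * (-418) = 418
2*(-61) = -122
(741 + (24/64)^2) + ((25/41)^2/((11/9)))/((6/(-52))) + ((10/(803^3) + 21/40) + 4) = 206952278913972231/278525092795840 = 743.03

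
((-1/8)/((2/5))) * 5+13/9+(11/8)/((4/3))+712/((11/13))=2668621/3168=842.37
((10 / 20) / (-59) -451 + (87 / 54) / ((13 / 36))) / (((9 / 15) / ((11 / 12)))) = -37675165 / 55224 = -682.22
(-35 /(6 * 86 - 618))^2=1225 /10404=0.12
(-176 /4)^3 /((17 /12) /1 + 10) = -7461.37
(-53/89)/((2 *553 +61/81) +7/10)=-42930/79836293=-0.00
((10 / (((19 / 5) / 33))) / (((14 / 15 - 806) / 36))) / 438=-0.01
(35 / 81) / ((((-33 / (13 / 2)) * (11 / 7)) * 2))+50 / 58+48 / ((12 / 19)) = 262064783 / 3410748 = 76.83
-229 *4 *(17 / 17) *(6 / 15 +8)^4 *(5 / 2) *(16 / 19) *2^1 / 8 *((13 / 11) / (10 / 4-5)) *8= 1185730430976 / 130625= 9077362.15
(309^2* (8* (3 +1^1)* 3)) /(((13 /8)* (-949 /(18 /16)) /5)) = -33434.22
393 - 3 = 390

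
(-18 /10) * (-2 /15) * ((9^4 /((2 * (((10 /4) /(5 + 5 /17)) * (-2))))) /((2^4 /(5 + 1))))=-531441 /1700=-312.61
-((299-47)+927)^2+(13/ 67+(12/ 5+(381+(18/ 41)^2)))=-782564614771/ 563135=-1389657.21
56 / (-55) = -56 / 55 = -1.02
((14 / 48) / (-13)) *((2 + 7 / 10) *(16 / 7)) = -0.14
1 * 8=8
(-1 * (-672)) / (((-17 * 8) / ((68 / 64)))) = -21 / 4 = -5.25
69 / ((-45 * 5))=-23 / 75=-0.31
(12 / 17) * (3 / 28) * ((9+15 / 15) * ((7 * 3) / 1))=270 / 17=15.88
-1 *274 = -274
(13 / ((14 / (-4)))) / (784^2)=-13 / 2151296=-0.00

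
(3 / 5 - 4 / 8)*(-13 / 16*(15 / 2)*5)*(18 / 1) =-1755 / 32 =-54.84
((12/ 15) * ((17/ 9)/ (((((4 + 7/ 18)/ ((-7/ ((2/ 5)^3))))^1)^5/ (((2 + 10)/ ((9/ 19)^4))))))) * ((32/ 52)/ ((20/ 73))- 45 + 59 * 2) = -666933448765535888671875/ 2560110923968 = -260509590628.14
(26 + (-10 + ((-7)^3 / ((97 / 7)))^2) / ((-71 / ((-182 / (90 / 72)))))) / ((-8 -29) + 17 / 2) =-443697124 / 10020585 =-44.28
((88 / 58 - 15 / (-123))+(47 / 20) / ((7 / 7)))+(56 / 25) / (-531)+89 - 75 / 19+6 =114005410651 / 1199582100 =95.04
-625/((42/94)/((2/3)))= -58750/63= -932.54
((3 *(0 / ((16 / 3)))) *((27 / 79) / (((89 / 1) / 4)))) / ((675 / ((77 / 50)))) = 0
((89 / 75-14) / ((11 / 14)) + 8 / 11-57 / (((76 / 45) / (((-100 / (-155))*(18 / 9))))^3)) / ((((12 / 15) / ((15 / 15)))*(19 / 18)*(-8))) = 545660060331 / 89908046360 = 6.07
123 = 123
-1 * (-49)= 49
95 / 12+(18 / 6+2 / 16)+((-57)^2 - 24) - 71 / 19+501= 1702387 / 456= 3733.30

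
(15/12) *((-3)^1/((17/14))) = -105/34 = -3.09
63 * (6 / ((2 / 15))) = 2835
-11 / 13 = -0.85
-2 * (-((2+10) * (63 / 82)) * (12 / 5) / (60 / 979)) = 740124 / 1025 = 722.07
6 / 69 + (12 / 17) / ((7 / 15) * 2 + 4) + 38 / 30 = 324793 / 217005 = 1.50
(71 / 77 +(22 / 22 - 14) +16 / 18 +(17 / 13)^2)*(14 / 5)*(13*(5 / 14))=-1110149 / 9009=-123.23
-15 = -15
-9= -9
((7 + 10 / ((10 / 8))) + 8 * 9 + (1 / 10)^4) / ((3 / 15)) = 870001 / 2000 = 435.00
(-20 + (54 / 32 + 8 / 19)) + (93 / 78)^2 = -846155 / 51376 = -16.47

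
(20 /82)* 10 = 100 /41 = 2.44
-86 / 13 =-6.62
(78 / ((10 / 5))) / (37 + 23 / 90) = 3510 / 3353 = 1.05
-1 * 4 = -4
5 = 5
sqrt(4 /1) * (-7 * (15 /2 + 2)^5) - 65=-17333733 /16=-1083358.31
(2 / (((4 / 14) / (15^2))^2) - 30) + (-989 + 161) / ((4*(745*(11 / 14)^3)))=2459714715159 / 1983190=1240281.93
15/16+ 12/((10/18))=1803/80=22.54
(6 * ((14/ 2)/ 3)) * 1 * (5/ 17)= 4.12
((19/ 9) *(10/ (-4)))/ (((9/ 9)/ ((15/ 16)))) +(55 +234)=27269/ 96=284.05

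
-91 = -91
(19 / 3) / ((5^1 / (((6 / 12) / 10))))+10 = 3019 / 300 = 10.06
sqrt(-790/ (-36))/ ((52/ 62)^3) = 29791 * sqrt(790)/ 105456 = 7.94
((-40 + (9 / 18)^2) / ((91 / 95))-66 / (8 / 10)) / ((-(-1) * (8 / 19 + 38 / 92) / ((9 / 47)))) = -2191555 / 76986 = -28.47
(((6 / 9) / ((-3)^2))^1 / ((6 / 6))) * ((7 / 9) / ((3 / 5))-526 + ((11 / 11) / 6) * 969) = -19613 / 729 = -26.90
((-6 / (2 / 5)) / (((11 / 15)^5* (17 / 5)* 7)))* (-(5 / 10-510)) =-1514.09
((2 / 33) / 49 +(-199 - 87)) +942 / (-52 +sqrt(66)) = -307.47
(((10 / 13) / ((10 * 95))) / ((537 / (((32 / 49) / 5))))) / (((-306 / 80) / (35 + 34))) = -5888 / 1657324305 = -0.00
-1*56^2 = -3136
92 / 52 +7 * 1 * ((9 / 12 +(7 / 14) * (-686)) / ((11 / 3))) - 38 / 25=-653.14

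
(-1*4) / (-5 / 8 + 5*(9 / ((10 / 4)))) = -32 / 139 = -0.23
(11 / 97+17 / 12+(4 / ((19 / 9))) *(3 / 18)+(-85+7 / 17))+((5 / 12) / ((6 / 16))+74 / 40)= -112483208 / 1409895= -79.78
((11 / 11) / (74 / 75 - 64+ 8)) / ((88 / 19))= -0.00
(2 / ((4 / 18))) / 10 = 9 / 10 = 0.90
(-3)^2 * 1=9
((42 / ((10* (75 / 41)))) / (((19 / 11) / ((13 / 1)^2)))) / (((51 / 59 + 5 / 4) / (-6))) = -755482728 / 1185125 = -637.47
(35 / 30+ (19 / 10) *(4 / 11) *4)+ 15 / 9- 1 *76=-23233 / 330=-70.40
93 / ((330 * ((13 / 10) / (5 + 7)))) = 372 / 143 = 2.60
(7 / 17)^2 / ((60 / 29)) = 1421 / 17340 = 0.08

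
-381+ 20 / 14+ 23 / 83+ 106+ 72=-116952 / 581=-201.29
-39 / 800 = -0.05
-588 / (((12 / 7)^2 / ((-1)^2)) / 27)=-21609 / 4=-5402.25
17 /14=1.21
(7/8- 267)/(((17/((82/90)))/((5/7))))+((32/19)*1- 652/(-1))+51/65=6817446877/10581480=644.28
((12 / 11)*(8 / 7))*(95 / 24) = 380 / 77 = 4.94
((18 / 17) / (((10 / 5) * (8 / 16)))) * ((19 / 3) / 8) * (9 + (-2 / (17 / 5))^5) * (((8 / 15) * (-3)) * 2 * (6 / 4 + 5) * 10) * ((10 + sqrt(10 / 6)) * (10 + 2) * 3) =-13528693919520 / 24137569 - 450956463984 * sqrt(15) / 24137569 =-632840.90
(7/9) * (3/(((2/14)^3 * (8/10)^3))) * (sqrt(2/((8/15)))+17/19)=5102125/3648+300125 * sqrt(15)/384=4425.64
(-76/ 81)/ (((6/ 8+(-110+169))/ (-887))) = 269648/ 19359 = 13.93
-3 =-3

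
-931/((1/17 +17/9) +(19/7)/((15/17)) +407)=-4985505/2206388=-2.26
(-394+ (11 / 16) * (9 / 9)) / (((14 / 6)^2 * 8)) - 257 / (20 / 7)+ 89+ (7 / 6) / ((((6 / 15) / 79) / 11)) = 2524.60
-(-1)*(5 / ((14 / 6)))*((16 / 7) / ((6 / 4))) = 160 / 49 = 3.27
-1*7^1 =-7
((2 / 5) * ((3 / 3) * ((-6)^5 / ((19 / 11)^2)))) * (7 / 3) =-4390848 / 1805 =-2432.60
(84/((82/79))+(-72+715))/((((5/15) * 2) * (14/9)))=801387/1148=698.07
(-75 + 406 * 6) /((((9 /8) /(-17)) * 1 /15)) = -535160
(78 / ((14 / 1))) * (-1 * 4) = -156 / 7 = -22.29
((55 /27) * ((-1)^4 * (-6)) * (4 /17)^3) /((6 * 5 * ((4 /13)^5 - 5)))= 261390272 /246126104091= 0.00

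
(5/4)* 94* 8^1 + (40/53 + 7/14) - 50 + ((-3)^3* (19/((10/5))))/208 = 19623195/22048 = 890.02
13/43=0.30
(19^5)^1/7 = 2476099/7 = 353728.43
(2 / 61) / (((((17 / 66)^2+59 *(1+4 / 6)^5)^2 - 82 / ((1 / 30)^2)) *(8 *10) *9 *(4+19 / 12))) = 2305430424 / 141898177905671534915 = 0.00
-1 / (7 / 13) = -13 / 7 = -1.86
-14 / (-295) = 14 / 295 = 0.05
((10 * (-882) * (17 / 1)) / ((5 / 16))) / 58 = -239904 / 29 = -8272.55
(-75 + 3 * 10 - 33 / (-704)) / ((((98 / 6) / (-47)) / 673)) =39001023 / 448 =87055.85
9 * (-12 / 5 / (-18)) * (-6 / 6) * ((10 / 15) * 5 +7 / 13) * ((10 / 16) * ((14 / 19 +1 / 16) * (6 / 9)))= -12231 / 7904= -1.55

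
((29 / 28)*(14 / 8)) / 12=29 / 192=0.15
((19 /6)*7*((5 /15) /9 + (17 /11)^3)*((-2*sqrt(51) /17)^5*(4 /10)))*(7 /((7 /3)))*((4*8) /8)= -2280909568*sqrt(51) /98088045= -166.06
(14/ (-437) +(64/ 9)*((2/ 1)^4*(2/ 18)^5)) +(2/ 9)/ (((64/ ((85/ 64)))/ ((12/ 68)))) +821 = 390475784126803/ 475626940416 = 820.97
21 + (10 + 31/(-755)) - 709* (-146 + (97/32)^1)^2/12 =-3734590563221/3092480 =-1207636.12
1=1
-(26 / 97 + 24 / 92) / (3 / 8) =-9440 / 6693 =-1.41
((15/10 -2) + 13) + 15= 55/2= 27.50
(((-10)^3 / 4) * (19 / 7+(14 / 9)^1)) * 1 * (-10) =672500 / 63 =10674.60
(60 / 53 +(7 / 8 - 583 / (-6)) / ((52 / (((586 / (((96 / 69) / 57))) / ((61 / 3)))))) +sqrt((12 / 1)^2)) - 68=3594069283 / 1655296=2171.25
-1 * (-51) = 51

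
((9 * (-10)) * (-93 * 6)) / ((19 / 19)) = 50220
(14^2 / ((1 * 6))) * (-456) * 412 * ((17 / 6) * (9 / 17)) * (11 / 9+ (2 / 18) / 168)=-101317804 / 9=-11257533.78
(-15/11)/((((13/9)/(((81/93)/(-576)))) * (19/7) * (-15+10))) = -567/5390528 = -0.00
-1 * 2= -2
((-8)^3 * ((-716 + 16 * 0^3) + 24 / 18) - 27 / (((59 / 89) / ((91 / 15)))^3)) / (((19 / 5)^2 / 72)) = 638101254746472 / 370709095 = 1721299.16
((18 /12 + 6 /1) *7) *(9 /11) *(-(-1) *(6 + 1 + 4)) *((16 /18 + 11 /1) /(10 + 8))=3745 /12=312.08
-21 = -21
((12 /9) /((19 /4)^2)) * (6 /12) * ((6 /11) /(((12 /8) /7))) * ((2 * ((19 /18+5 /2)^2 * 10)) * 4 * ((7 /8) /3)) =64225280 /2894859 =22.19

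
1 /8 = 0.12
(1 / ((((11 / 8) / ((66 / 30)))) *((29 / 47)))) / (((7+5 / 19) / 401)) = 1432372 / 10005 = 143.17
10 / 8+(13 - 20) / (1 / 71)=-1983 / 4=-495.75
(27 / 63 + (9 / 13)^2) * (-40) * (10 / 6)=-71600 / 1183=-60.52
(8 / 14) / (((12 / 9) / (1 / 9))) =1 / 21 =0.05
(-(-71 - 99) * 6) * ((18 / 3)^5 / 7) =7931520 / 7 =1133074.29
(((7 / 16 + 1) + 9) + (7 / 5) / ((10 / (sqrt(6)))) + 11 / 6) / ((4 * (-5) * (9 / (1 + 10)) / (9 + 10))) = -123101 / 8640 - 1463 * sqrt(6) / 9000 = -14.65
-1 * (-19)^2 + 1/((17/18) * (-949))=-5824031/16133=-361.00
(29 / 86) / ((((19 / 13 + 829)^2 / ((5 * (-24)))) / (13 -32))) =1396785 / 1252951372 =0.00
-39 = -39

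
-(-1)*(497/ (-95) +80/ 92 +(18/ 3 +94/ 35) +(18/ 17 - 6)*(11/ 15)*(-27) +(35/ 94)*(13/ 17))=2503869099/ 24441410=102.44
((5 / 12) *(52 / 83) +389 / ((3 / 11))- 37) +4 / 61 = 1389.66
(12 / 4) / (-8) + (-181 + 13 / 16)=-180.56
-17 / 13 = -1.31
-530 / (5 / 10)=-1060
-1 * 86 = -86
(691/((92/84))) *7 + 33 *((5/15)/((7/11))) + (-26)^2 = 822658/161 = 5109.68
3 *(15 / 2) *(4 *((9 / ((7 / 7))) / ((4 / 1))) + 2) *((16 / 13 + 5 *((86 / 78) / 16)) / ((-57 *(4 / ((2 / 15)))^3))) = -10813 / 42681600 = -0.00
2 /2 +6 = 7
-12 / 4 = -3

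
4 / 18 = 2 / 9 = 0.22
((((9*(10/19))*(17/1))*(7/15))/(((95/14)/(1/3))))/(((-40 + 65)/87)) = 289884/45125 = 6.42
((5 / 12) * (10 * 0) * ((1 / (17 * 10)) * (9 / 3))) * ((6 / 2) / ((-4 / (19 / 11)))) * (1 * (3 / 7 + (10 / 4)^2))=0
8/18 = 4/9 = 0.44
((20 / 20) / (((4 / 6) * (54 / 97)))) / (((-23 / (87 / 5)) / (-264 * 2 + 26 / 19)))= 1073.49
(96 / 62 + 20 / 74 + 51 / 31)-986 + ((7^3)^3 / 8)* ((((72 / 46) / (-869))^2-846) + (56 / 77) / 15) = -117313458215463154097461 / 27492225230580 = -4267150339.11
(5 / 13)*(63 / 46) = 315 / 598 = 0.53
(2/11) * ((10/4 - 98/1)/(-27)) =191/297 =0.64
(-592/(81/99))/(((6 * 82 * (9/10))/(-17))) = 276760/9963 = 27.78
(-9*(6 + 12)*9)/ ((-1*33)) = 486/ 11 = 44.18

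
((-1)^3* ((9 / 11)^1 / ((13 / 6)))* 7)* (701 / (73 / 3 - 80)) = 794934 / 23881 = 33.29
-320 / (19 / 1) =-16.84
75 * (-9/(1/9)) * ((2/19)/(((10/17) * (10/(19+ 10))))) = -119799/38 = -3152.61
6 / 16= 3 / 8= 0.38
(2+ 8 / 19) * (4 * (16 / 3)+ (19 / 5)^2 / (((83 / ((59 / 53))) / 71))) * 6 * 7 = 7454356028 / 2089525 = 3567.49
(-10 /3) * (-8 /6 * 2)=80 /9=8.89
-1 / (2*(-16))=1 / 32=0.03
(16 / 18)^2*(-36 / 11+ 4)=512 / 891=0.57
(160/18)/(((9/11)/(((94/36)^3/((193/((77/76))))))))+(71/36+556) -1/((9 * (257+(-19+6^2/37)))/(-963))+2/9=2143020301129069/3829163966172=559.66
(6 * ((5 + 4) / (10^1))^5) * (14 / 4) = 1240029 / 100000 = 12.40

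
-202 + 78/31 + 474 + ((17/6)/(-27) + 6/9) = 1381441/5022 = 275.08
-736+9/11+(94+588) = -53.18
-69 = -69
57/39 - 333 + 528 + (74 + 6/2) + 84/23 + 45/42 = 1164483/4186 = 278.19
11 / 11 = 1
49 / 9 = 5.44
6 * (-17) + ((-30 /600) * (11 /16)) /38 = -1240331 /12160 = -102.00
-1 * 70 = -70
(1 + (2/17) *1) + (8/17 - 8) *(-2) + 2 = 309/17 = 18.18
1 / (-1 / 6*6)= -1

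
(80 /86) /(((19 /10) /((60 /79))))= 24000 /64543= 0.37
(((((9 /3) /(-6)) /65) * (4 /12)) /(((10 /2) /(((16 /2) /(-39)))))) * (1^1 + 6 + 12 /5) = 188 /190125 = 0.00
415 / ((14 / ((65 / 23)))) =26975 / 322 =83.77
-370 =-370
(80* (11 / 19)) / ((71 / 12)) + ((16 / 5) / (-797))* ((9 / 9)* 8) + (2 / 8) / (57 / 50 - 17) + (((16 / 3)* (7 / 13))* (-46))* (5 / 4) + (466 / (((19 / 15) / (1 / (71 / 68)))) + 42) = 6062006477989 / 25577889870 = 237.00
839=839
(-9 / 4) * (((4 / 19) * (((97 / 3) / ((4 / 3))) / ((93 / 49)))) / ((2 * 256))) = -14259 / 1206272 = -0.01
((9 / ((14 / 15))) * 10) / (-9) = -75 / 7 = -10.71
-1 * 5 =-5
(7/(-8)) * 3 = -21/8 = -2.62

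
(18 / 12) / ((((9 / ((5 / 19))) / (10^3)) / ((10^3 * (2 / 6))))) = 2500000 / 171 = 14619.88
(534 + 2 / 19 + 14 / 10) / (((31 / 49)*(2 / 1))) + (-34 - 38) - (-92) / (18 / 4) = 19702033 / 53010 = 371.67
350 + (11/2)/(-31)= 21689/62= 349.82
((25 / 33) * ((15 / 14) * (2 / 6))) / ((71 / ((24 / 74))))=0.00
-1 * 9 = -9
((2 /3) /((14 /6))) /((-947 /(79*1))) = -0.02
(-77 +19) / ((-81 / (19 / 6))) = 551 / 243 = 2.27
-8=-8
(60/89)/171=20/5073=0.00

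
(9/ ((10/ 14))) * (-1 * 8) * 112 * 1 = -11289.60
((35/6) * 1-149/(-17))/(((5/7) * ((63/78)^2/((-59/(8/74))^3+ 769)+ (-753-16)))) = -2617824662527711/98501837705276910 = -0.03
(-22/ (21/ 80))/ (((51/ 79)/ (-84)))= 556160/ 51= 10905.10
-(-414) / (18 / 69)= 1587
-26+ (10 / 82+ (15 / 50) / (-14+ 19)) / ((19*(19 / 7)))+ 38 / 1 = 8883211 / 740050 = 12.00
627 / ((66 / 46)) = 437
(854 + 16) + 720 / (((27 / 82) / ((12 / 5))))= 6118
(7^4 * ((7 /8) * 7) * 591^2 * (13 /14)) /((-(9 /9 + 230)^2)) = -173049331 /1936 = -89384.99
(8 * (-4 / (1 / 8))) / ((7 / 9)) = -2304 / 7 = -329.14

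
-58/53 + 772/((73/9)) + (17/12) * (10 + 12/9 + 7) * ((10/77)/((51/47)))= 142141855/1462482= 97.19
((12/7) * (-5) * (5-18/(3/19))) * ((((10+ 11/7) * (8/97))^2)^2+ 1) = 2543263250746380/1487911625767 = 1709.28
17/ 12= 1.42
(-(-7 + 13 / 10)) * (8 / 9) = 5.07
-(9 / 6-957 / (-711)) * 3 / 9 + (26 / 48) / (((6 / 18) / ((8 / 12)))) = 383 / 2844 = 0.13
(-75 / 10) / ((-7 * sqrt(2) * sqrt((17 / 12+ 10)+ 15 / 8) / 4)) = 60 * sqrt(957) / 2233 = 0.83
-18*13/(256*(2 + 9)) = -0.08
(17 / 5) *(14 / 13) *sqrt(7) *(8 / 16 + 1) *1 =357 *sqrt(7) / 65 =14.53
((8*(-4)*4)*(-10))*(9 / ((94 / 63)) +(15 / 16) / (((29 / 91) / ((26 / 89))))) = 8820.89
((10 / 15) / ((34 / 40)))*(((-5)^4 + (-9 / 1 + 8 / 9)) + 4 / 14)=484.06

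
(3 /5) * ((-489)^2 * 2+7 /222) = 106169731 /370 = 286945.22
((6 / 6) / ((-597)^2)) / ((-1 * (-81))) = 1 / 28869129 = 0.00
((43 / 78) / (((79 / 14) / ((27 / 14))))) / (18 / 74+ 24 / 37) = 4773 / 22594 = 0.21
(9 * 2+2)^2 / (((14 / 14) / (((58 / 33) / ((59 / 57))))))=440800 / 649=679.20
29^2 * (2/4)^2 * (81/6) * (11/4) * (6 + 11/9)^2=39085475/96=407140.36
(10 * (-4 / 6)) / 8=-5 / 6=-0.83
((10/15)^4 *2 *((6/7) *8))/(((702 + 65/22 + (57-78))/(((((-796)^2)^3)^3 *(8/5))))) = 1483261923092729126894953562521122944546817931796631519232/14219415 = 104312443450924607439543300000000000000000000000000.00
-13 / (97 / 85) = -1105 / 97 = -11.39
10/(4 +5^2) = 10/29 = 0.34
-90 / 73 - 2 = -236 / 73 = -3.23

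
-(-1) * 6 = 6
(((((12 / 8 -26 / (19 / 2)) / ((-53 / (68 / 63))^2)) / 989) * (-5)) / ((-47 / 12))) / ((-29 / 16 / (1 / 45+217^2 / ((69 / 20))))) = 2090302948864 / 419208248396511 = 0.00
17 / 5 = 3.40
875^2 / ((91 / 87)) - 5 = 9515560 / 13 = 731966.15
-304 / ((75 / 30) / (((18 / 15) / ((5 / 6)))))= -21888 / 125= -175.10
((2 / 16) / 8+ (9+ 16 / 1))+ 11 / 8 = 1689 / 64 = 26.39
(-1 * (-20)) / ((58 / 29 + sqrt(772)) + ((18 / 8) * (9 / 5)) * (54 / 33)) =0.55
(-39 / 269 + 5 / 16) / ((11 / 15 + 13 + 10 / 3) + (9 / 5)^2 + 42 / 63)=54075 / 6770192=0.01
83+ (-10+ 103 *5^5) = 321948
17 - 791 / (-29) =1284 / 29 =44.28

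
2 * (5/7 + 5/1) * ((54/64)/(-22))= -135/308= -0.44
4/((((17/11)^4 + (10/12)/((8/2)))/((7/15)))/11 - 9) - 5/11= -750735459/778592749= -0.96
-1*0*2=0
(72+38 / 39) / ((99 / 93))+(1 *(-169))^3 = -6212014957 / 1287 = -4826740.45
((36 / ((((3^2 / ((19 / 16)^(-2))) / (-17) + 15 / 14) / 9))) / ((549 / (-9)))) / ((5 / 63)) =-207277056 / 1006195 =-206.00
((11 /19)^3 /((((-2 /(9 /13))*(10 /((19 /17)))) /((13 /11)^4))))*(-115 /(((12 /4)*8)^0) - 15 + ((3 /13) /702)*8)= 1285219 /675070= 1.90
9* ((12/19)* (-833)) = -89964/19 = -4734.95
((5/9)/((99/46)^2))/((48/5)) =13225/1058508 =0.01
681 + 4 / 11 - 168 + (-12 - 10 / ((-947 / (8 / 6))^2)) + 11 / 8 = 357081528641 / 710272728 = 502.74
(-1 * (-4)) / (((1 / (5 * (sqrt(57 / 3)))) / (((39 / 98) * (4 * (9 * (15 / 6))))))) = 35100 * sqrt(19) / 49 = 3122.39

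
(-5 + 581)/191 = 576/191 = 3.02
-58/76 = -29/38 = -0.76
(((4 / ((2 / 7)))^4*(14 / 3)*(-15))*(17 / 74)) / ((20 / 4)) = -4571504 / 37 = -123554.16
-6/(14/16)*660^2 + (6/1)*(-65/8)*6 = -41821695/14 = -2987263.93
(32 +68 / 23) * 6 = 4824 / 23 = 209.74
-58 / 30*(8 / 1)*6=-464 / 5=-92.80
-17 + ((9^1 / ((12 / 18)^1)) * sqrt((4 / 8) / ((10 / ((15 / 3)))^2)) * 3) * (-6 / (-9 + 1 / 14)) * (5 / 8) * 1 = -17 + 1701 * sqrt(2) / 400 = -10.99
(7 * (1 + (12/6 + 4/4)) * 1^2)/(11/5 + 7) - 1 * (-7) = 231/23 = 10.04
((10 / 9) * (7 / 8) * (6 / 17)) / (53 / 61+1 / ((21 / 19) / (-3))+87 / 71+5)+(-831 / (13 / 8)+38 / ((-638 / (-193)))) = -28073223506087 / 56167681284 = -499.81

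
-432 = -432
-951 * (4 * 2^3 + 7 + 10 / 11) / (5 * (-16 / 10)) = 417489 / 88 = 4744.19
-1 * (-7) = 7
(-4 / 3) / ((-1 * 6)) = 2 / 9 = 0.22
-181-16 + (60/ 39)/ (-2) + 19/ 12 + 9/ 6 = -194.69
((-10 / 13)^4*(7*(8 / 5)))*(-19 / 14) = -152000 / 28561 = -5.32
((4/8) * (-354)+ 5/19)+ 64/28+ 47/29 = -666607/3857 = -172.83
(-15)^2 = 225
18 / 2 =9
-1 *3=-3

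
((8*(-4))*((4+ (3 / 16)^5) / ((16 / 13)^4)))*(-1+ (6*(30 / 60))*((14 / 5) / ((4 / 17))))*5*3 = -124712275598547 / 4294967296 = -29036.84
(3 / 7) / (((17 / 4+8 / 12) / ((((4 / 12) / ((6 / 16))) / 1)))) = 32 / 413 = 0.08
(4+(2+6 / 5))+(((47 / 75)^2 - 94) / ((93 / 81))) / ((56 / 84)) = -4459869 / 38750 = -115.09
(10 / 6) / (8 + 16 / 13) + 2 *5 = 733 / 72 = 10.18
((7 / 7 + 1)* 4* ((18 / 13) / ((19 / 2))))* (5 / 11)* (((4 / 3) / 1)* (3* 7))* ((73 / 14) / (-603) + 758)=2047668160 / 182039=11248.51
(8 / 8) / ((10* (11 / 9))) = 9 / 110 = 0.08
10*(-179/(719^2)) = -1790/516961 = -0.00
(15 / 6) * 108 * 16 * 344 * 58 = 86192640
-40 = -40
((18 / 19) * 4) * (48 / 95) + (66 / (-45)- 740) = -4004674 / 5415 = -739.55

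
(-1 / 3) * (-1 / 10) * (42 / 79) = 7 / 395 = 0.02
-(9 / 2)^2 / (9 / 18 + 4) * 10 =-45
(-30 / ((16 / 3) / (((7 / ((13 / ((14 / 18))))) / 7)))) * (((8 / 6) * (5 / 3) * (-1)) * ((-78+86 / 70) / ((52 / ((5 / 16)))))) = -67175 / 194688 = -0.35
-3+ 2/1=-1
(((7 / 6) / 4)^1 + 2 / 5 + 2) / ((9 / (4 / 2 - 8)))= -323 / 180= -1.79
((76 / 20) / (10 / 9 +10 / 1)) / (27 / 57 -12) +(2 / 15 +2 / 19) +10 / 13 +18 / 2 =9.98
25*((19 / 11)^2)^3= 1176147025 / 1771561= 663.90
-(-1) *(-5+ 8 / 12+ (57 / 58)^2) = -33985 / 10092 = -3.37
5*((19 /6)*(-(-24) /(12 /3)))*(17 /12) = 1615 /12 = 134.58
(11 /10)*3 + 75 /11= 1113 /110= 10.12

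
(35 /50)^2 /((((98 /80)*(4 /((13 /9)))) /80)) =104 /9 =11.56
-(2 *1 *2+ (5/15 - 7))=8/3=2.67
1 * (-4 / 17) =-0.24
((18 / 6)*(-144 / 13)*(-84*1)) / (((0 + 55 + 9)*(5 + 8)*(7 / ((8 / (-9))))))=-72 / 169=-0.43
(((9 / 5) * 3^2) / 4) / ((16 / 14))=3.54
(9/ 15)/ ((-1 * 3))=-1/ 5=-0.20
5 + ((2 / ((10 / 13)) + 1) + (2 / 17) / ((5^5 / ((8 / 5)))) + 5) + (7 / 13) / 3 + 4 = 184184999 / 10359375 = 17.78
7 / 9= 0.78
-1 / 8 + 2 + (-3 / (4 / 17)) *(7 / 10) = -141 / 20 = -7.05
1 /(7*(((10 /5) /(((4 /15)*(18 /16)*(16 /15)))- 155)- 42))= -4 /5341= -0.00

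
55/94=0.59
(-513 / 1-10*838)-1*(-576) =-8317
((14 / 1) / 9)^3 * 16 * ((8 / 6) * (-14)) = -2458624 / 2187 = -1124.20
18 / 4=9 / 2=4.50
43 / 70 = 0.61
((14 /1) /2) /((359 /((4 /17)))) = 28 /6103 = 0.00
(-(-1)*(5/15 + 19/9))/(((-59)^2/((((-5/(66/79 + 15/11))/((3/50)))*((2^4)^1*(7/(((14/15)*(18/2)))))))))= -191180000/538827471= -0.35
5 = 5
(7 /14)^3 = 1 /8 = 0.12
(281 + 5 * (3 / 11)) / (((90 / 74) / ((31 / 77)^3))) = 3423641302 / 225983835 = 15.15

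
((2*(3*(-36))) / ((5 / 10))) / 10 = -216 / 5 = -43.20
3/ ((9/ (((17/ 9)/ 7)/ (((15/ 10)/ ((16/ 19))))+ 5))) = 18499/ 10773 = 1.72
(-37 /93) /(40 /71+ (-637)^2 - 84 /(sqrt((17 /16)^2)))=-44659 /45539164827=-0.00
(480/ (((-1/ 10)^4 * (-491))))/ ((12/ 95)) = -38000000/ 491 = -77393.08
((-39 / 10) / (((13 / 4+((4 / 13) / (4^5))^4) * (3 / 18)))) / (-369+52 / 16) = 57408886520414208 / 2916291700672437395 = 0.02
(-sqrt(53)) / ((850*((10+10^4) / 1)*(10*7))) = -0.00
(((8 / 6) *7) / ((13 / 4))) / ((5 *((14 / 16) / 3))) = 128 / 65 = 1.97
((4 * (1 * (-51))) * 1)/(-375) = 68/125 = 0.54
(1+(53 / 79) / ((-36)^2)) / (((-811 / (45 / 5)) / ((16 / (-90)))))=102437 / 51895890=0.00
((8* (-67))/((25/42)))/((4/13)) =-2926.56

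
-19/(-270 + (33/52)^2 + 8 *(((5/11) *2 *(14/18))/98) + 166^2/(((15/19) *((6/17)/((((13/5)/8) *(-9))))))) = 890089200/13563959207423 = 0.00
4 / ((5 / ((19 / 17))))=76 / 85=0.89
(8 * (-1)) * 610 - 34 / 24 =-58577 / 12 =-4881.42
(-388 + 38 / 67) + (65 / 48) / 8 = -387.26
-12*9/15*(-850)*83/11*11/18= 28220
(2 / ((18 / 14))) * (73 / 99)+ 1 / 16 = 17243 / 14256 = 1.21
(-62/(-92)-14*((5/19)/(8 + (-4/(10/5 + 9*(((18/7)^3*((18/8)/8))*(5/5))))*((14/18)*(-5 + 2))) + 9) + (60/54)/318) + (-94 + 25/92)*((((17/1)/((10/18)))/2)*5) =-6941638999674221/951432942456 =-7295.98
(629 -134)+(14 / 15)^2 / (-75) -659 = -2767696 / 16875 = -164.01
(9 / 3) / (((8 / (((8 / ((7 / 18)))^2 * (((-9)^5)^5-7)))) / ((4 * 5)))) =-2278520307057896216439800000.00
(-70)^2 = 4900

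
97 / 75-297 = -22178 / 75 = -295.71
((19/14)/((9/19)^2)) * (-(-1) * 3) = 6859/378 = 18.15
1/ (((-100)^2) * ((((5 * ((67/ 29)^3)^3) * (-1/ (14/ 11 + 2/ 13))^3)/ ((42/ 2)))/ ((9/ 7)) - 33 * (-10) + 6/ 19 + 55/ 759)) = 90823388714200559541924/ 191424044229520352235347906875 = 0.00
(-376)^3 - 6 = -53157382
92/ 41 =2.24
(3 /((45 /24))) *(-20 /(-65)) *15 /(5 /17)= 1632 /65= 25.11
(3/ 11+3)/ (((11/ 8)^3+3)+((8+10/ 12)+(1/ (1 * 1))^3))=55296/ 260755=0.21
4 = 4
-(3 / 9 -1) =2 / 3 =0.67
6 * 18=108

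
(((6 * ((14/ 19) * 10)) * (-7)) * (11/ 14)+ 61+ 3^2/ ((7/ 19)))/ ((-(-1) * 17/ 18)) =-22212/ 133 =-167.01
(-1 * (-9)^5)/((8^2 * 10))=59049/640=92.26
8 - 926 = -918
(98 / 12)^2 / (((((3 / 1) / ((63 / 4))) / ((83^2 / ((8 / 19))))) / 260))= 142992527405 / 96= 1489505493.80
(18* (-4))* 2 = -144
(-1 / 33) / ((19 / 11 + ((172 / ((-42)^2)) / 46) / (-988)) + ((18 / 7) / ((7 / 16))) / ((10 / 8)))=-33404280 / 7087295099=-0.00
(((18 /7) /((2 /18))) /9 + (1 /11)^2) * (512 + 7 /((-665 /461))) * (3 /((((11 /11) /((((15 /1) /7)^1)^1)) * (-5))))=-9973053 /5929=-1682.08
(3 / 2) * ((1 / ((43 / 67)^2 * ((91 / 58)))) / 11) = 390543 / 1850849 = 0.21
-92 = -92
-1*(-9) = 9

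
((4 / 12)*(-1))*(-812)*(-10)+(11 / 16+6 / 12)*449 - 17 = -105143 / 48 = -2190.48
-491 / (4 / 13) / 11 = -6383 / 44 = -145.07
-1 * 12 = -12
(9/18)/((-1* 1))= -1/2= -0.50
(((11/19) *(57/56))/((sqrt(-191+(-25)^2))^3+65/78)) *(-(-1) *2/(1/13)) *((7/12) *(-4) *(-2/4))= -2145/11771496476+279279 *sqrt(434)/2942874119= 0.00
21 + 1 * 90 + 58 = 169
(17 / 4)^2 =289 / 16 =18.06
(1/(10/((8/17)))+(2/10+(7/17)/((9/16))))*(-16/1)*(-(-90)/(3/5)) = -2349.80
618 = 618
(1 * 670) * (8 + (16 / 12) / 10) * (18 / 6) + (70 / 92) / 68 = 51136579 / 3128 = 16348.01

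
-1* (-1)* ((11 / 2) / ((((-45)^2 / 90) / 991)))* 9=10901 / 5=2180.20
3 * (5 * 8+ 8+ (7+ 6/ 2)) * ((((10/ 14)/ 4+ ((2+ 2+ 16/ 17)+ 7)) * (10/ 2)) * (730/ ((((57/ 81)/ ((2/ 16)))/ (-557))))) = -13775317571025/ 18088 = -761572178.85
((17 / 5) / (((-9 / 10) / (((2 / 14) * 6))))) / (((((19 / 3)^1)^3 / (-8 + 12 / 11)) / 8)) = 19584 / 27797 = 0.70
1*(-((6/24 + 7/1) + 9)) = -65/4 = -16.25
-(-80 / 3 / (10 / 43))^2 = -118336 / 9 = -13148.44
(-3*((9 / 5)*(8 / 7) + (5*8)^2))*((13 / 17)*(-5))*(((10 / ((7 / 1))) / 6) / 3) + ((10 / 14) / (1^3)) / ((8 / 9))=29173505 / 19992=1459.26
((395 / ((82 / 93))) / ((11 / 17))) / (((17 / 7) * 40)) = 51429 / 7216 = 7.13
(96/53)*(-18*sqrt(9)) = -5184/53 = -97.81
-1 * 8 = -8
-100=-100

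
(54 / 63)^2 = 36 / 49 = 0.73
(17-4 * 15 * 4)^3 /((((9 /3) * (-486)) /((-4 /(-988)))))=11089567 /360126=30.79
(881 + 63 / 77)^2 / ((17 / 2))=188180000 / 2057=91482.74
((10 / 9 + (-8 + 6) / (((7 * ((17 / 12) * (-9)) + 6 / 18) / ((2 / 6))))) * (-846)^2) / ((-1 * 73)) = -10967.21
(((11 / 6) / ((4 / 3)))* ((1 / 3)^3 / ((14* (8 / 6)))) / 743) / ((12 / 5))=0.00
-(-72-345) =417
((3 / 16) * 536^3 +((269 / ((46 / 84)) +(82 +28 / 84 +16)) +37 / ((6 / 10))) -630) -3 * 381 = 664058903 / 23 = 28872126.22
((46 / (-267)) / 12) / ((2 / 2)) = -23 / 1602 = -0.01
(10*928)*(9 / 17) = 83520 / 17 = 4912.94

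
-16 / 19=-0.84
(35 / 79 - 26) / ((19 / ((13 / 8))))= -2.19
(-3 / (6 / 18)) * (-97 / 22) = 873 / 22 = 39.68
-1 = -1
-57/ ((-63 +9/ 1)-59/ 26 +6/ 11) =16302/ 15937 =1.02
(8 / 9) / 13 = 8 / 117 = 0.07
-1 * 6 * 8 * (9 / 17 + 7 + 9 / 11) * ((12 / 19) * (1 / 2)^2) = -224784 / 3553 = -63.27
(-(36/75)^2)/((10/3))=-216/3125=-0.07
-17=-17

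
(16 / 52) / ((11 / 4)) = 16 / 143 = 0.11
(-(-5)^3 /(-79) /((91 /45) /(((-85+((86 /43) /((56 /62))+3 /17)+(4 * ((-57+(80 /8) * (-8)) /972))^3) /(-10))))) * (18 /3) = -35340730317625 /909285985062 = -38.87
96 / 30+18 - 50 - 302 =-1654 / 5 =-330.80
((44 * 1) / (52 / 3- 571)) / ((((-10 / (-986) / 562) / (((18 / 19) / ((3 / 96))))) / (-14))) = 26811122688 / 14345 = 1869022.15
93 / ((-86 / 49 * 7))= -651 / 86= -7.57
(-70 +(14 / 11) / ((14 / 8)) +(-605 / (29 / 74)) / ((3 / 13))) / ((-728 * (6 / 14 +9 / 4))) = 3234202 / 933075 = 3.47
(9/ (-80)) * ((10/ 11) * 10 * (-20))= 225/ 11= 20.45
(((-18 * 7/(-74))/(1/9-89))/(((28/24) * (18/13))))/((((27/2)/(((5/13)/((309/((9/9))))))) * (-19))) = 1/17378160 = 0.00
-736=-736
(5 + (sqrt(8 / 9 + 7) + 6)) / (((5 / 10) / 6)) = 4 * sqrt(71) + 132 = 165.70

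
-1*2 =-2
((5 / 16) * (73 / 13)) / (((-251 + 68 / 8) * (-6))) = 73 / 60528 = 0.00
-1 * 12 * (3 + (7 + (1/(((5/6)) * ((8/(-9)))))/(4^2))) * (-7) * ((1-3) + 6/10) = -466431/400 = -1166.08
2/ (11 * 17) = 2/ 187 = 0.01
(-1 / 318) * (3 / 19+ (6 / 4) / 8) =-35 / 32224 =-0.00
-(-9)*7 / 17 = 63 / 17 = 3.71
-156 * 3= -468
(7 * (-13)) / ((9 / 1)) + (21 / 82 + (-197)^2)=28633769 / 738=38799.14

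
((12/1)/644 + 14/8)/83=1139/53452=0.02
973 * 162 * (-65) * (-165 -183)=3565500120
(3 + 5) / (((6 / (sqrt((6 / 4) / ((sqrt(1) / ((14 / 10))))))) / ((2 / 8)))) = sqrt(210) / 30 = 0.48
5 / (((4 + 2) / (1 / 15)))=1 / 18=0.06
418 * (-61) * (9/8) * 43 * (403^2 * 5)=-4006518779835/4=-1001629694958.75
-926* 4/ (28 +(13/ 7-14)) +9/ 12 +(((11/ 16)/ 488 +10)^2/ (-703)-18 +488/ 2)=-897179333483/ 128574898176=-6.98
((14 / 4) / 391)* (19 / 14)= 19 / 1564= 0.01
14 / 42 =1 / 3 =0.33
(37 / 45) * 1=37 / 45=0.82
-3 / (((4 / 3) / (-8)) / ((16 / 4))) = 72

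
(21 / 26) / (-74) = -0.01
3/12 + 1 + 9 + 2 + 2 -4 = 41/4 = 10.25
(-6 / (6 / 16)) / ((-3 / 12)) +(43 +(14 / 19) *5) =2103 / 19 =110.68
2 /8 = 1 /4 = 0.25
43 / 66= 0.65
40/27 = 1.48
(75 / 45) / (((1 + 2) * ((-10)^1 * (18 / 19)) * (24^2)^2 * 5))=-19 / 537477120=-0.00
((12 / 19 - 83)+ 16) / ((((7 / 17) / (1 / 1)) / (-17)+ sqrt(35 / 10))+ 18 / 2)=-6.12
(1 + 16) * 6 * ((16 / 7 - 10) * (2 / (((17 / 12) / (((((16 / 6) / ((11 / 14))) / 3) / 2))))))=-6912 / 11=-628.36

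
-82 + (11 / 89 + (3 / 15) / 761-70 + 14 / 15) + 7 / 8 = -1219673111 / 8127480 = -150.07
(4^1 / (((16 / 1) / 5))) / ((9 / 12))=5 / 3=1.67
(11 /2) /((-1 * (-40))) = 0.14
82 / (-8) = -41 / 4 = -10.25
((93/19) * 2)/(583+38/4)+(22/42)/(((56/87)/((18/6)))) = 7230893/2941960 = 2.46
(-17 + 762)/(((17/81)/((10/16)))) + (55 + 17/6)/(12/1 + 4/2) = 6348023/2856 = 2222.70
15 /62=0.24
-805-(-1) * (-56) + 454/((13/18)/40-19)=-12094167/13667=-884.92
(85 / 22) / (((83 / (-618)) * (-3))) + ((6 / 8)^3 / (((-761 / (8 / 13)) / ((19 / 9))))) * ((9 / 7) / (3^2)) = 4850287999 / 505809304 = 9.59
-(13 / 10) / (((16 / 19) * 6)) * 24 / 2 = -3.09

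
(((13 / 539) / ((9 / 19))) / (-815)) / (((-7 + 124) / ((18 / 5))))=-38 / 19767825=-0.00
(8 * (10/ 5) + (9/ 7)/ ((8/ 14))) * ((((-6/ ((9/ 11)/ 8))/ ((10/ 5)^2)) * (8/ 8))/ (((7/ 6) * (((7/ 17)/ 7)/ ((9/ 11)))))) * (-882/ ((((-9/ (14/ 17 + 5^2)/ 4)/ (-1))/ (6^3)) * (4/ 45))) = 78497203680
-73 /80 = -0.91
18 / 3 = 6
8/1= 8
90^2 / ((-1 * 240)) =-135 / 4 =-33.75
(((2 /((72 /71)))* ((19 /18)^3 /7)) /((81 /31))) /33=15096659 /3928411872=0.00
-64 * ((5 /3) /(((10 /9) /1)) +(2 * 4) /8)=-160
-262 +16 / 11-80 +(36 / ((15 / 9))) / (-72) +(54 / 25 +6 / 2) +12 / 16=-368429 / 1100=-334.94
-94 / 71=-1.32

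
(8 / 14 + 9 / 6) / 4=29 / 56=0.52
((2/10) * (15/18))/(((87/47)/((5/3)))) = 235/1566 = 0.15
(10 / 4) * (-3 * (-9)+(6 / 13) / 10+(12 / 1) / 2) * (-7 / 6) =-1253 / 13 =-96.38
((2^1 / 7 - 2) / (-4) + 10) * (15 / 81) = 365 / 189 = 1.93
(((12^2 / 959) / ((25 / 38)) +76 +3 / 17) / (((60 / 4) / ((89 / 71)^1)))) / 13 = 2771517761 / 5642875875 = 0.49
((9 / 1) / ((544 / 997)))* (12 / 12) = 8973 / 544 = 16.49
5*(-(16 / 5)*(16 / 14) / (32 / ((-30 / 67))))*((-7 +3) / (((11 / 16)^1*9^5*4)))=-640 / 101544597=-0.00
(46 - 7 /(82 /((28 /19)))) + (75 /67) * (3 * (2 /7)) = 17110734 /365351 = 46.83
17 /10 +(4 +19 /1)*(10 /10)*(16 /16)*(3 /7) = 809 /70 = 11.56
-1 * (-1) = 1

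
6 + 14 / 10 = 37 / 5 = 7.40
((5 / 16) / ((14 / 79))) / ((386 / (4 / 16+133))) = 210535 / 345856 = 0.61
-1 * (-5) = 5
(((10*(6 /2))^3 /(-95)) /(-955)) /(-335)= -0.00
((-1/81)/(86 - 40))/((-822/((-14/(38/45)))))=-35/6465852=-0.00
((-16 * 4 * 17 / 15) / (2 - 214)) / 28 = 68 / 5565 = 0.01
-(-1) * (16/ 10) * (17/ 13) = 2.09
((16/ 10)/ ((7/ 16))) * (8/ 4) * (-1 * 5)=-256/ 7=-36.57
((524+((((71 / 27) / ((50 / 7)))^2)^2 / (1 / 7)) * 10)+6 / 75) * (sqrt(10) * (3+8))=1919506530398237 * sqrt(10) / 332150625000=18274.88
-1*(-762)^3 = 442450728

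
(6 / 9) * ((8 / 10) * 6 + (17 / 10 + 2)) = 17 / 3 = 5.67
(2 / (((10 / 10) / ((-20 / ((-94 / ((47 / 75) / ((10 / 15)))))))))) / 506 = 1 / 1265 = 0.00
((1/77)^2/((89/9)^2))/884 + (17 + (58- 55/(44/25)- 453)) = -409.25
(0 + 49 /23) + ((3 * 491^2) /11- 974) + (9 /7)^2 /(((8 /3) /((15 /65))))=83517030213 /1289288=64777.64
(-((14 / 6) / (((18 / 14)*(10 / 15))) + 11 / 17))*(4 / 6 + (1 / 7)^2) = -104131 / 44982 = -2.31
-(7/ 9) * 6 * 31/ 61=-434/ 183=-2.37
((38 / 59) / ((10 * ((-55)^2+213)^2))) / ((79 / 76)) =361 / 61086157105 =0.00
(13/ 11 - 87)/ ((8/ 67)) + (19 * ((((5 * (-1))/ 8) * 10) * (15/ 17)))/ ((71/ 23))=-39972793/ 53108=-752.67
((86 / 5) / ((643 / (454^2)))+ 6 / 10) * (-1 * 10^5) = -354558100000 / 643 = -551412286.16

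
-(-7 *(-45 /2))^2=-99225 /4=-24806.25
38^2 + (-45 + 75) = 1474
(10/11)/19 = 10/209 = 0.05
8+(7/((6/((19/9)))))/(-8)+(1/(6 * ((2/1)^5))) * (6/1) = 6673/864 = 7.72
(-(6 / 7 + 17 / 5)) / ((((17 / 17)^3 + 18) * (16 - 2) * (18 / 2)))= -0.00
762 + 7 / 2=1531 / 2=765.50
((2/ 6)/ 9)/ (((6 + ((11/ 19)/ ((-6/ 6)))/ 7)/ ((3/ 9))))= 0.00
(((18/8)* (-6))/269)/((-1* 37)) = 27/19906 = 0.00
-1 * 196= -196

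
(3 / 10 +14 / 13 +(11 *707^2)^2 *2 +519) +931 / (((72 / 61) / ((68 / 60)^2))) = 12733605417180480367 / 210600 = 60463463519375.50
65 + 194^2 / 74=21223 / 37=573.59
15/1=15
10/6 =1.67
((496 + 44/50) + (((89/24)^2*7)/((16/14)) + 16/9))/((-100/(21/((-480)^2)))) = -156680069/294912000000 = -0.00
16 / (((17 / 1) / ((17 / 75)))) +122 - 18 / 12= 18107 / 150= 120.71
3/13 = 0.23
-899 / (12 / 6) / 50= -899 / 100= -8.99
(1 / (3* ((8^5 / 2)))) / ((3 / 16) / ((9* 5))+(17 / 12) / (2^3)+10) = 5 / 2502144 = 0.00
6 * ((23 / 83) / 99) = 46 / 2739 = 0.02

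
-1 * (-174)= 174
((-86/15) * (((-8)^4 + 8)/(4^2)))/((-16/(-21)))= -154413/80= -1930.16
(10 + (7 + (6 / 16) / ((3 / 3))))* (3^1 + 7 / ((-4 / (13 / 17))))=15707 / 544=28.87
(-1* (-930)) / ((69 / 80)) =24800 / 23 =1078.26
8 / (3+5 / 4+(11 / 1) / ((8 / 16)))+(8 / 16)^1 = 0.80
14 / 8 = 7 / 4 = 1.75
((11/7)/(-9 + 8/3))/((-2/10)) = 165/133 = 1.24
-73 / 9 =-8.11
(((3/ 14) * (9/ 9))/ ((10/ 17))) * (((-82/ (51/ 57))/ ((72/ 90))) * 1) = -2337/ 56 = -41.73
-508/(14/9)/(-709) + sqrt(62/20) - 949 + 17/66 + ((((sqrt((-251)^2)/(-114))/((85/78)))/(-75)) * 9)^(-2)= -9743595968282315/10462696149906 + sqrt(310)/10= -929.51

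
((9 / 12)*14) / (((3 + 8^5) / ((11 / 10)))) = 231 / 655420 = 0.00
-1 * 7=-7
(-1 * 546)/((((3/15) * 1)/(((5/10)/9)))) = -455/3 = -151.67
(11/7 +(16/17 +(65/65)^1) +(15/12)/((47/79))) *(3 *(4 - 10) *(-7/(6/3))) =1130301/3196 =353.66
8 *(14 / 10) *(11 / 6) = 308 / 15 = 20.53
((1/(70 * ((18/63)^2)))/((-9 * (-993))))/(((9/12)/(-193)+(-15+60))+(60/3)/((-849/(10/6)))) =54619/125398790610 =0.00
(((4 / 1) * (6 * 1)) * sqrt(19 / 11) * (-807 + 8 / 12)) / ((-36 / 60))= 96760 * sqrt(209) / 33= 42389.18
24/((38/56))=672/19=35.37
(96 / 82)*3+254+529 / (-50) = 506211 / 2050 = 246.93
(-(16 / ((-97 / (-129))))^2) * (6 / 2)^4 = -345067776 / 9409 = -36674.22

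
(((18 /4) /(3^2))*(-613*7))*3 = -12873 /2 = -6436.50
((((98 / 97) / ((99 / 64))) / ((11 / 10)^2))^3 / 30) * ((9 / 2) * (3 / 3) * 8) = 98691134259200000 / 522944551896094449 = 0.19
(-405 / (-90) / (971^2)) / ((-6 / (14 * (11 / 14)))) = -0.00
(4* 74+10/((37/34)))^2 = 127509264/1369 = 93140.44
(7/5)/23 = 7/115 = 0.06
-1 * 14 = -14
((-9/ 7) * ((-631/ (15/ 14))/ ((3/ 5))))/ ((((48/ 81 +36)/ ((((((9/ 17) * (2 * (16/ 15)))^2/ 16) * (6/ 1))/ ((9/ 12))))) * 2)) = 19626624/ 1784575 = 11.00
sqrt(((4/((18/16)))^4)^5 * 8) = 2251799813685248 * sqrt(2)/3486784401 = 913313.09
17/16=1.06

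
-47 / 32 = -1.47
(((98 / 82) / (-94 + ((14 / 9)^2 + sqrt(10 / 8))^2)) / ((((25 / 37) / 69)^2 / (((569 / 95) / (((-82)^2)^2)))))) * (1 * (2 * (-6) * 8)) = 0.00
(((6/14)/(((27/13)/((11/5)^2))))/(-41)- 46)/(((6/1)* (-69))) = 2972023/26734050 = 0.11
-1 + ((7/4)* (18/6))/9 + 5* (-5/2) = -155/12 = -12.92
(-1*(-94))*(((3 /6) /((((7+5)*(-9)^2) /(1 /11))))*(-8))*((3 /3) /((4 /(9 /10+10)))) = -5123 /53460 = -0.10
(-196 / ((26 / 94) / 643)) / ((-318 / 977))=1399874.15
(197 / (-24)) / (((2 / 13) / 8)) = -2561 / 6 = -426.83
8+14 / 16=71 / 8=8.88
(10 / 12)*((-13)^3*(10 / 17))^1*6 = -109850 / 17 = -6461.76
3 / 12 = 1 / 4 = 0.25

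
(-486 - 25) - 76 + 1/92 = -54003/92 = -586.99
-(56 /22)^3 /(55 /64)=-1404928 /73205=-19.19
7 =7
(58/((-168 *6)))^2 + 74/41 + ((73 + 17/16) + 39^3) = 618577146389/10414656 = 59394.87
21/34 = 0.62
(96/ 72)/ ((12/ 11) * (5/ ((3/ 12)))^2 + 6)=22/ 7299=0.00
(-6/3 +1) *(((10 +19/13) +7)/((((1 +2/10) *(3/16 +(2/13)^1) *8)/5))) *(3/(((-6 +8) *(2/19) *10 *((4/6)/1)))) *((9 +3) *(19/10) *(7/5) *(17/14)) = -165699/71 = -2333.79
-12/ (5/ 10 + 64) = -0.19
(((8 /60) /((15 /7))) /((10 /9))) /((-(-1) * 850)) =7 /106250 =0.00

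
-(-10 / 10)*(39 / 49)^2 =1521 / 2401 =0.63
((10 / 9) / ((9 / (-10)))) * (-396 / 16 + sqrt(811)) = 275 / 9-100 * sqrt(811) / 81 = -4.60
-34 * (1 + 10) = -374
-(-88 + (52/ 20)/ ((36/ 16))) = 3908/ 45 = 86.84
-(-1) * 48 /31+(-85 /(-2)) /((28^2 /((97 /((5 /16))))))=55823 /3038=18.37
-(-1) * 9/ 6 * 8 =12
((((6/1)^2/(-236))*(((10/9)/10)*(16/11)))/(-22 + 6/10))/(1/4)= 320/69443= 0.00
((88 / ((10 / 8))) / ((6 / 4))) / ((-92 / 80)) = -2816 / 69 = -40.81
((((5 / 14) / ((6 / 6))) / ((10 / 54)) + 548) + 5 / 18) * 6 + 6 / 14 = 9905 / 3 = 3301.67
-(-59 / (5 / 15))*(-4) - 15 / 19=-13467 / 19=-708.79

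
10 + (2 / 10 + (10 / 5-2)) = 51 / 5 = 10.20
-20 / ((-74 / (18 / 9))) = 20 / 37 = 0.54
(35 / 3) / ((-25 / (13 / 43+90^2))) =-2438191 / 645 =-3780.14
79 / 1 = 79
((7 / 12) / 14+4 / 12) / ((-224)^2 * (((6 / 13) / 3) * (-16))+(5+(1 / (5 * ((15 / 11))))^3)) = -16453125 / 5418788486576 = -0.00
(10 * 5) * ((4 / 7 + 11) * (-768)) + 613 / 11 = -34210109 / 77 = -444287.13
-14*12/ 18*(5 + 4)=-84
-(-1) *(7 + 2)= 9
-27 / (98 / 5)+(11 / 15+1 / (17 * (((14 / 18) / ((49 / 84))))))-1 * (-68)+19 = 4318267 / 49980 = 86.40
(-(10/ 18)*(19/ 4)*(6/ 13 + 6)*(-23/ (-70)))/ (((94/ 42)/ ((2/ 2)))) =-3059/ 1222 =-2.50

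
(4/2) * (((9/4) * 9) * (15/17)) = 1215/34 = 35.74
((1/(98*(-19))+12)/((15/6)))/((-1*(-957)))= 22343/4454835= 0.01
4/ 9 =0.44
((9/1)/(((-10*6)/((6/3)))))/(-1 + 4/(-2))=1/10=0.10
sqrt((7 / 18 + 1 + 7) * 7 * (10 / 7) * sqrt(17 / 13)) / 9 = 13^(3 / 4) * 17^(1 / 4) * sqrt(755) / 351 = 1.09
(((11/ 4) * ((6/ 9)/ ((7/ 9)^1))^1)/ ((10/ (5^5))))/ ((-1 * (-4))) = 20625/ 112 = 184.15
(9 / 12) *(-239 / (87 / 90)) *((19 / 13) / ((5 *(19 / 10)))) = -10755 / 377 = -28.53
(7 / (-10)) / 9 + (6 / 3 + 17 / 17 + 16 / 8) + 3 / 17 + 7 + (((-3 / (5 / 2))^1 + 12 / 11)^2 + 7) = 17689721 / 925650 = 19.11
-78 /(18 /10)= -130 /3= -43.33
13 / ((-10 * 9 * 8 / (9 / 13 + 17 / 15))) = -89 / 2700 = -0.03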